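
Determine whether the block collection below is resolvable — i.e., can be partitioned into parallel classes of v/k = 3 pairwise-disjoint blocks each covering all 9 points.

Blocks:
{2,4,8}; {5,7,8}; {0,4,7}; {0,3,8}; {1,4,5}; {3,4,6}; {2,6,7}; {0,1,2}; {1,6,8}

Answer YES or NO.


v = 9, block size k = 3, number of blocks = 9.
For resolvability, blocks must partition into parallel classes of size v/k = 3.
Total blocks must therefore be a multiple of 3: 9 = 3·3 + 0 ⇒ divisible ✓.
Consider block {2,4,8}. It intersects every other block in the collection, so no parallel class of size 3 can contain it.
Since every block must belong to some parallel class in a resolution, the collection cannot be partitioned into parallel classes.
Resolvable? NO.

NO


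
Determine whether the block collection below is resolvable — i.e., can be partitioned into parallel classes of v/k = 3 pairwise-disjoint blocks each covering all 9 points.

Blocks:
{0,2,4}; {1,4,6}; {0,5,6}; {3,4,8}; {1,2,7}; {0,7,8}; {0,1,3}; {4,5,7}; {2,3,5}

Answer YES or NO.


v = 9, block size k = 3, number of blocks = 9.
For resolvability, blocks must partition into parallel classes of size v/k = 3.
Total blocks must therefore be a multiple of 3: 9 = 3·3 + 0 ⇒ divisible ✓.
Consider block {0,2,4}. It intersects every other block in the collection, so no parallel class of size 3 can contain it.
Since every block must belong to some parallel class in a resolution, the collection cannot be partitioned into parallel classes.
Resolvable? NO.

NO


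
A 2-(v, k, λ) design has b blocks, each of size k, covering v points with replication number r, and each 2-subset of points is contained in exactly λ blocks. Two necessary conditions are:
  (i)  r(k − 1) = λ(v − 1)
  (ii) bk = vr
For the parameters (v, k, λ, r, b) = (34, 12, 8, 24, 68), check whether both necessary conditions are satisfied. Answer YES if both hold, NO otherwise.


Condition (i): r(k − 1) = 24·11 = 264; λ(v − 1) = 8·33 = 264. Match? YES.
Condition (ii): bk = 68·12 = 816; vr = 34·24 = 816. Match? YES.
Both conditions hold? YES.

YES


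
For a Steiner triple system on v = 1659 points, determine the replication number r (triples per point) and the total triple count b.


An STS(v) is a 2-(v, 3, 1) BIBD: block size k = 3, λ = 1.
Replication: r(k − 1) = λ(v − 1) ⇒ r·2 = 1659 − 1 = 1658 ⇒ r = 829.
Block count: bk = vr ⇒ b·3 = 1659·829 = 1375311 ⇒ b = 458437.

r = 829, b = 458437.


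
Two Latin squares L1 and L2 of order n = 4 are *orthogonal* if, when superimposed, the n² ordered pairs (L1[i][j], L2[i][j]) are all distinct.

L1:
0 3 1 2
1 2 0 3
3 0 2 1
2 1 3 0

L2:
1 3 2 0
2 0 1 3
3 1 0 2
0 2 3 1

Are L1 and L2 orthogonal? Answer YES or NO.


Form the n² = 16 superimposed pairs (L1[i][j], L2[i][j]), row by row (rows and columns indexed from 0):
row 0: (0,1) (3,3) (1,2) (2,0)
row 1: (1,2) (2,0) (0,1) (3,3)
row 2: (3,3) (0,1) (2,0) (1,2)
row 3: (2,0) (1,2) (3,3) (0,1)
Orthogonality requires all 16 pairs distinct.
But the pair (1,2) repeats: cell (0,2) has L1 = 1, L2 = 2, and cell (1,0) has L1 = 1, L2 = 2.
A repeated pair means some other pair never occurs (only 4 distinct pairs out of 16), so the squares are not orthogonal.
Conclusion: NO.

NO


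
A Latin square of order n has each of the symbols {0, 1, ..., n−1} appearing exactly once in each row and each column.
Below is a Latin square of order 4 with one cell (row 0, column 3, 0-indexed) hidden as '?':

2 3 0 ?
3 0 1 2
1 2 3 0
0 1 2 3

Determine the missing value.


Row 0 contains symbols [0, 2, 3] — missing [1].
Column 3 contains symbols [0, 2, 3] — missing [1].
The missing symbol must appear in both missing sets; intersection = [1].
Therefore the hidden value is 1.

Missing value = 1.


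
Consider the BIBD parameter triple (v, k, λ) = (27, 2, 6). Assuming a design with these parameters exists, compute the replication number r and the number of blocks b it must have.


Any 2-(v, k, λ) BIBD satisfies two necessary conditions:
  (i)  Each point sits in r blocks, and counting incidences through any fixed point gives r(k − 1) = λ(v − 1), so r = λ(v − 1)/(k − 1).
  (ii) Total incidences bk = vr, so b = vr/k.
Step 1: r = λ(v − 1)/(k − 1) = 6·(27 − 1)/(2 − 1) = 6·26/1 = 156/1 = 156.
Step 2: b = vr/k = 27·156/2 = 4212/2 = 2106.
Check integrality: r = 156 ∈ Z ✓, b = 2106 ∈ Z ✓.
(These identities are necessary conditions: they determine r and b for any design with these parameters, but do not by themselves prove that one exists.)

r = 156, b = 2106.


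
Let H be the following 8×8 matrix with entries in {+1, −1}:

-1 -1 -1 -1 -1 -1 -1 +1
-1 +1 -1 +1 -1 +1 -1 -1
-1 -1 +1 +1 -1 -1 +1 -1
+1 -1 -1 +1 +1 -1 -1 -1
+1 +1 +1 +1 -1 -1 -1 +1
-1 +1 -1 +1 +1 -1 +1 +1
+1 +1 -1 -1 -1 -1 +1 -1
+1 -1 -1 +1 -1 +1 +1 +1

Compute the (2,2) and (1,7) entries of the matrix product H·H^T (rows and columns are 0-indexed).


Row 1 of H: [-1, 1, -1, 1, -1, 1, -1, -1].
Row 2 of H: [-1, -1, 1, 1, -1, -1, 1, -1].
Row 7 of H: [1, -1, -1, 1, -1, 1, 1, 1].
(H·H^T)[2][2] = Σ_j H[2][j]·H[2][j] = (-1)² + (-1)² + (1)² + (1)² + (-1)² + (-1)² + (1)² + (-1)² = 1 + 1 + 1 + 1 + 1 + 1 + 1 + 1 = 8.
(H·H^T)[1][7] = Σ_j H[1][j]·H[7][j] = (-1)·(1) + (1)·(-1) + (-1)·(-1) + (1)·(1) + (-1)·(-1) + (1)·(1) + (-1)·(1) + (-1)·(1) = -1 + -1 + 1 + 1 + 1 + 1 + -1 + -1 = 0.
So rows 1 and 7 are orthogonal; the diagonal entry equals n = 8.

(2,2) entry = 8; (1,7) entry = 0.


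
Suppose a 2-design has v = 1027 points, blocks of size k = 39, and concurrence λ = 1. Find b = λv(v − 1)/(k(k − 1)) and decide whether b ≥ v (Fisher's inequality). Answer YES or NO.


r = λ(v − 1)/(k − 1) = 1·1026/38 = 27.
b = vr/k = 1027·27/39 = 711.
Fisher's inequality: b ≥ v ⇔ 711 ≥ 1027? NO.

NO


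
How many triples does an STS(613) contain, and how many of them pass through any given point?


An STS(v) is a 2-(v, 3, 1) BIBD: block size k = 3, λ = 1.
Replication: r(k − 1) = λ(v − 1) ⇒ r·2 = 613 − 1 = 612 ⇒ r = 306.
Block count: bk = vr ⇒ b·3 = 613·306 = 187578 ⇒ b = 62526.
(Check via b = v(v − 1)/6 = 613·612/6 = 375156/6 = 62526.)

r = 306, b = 62526.


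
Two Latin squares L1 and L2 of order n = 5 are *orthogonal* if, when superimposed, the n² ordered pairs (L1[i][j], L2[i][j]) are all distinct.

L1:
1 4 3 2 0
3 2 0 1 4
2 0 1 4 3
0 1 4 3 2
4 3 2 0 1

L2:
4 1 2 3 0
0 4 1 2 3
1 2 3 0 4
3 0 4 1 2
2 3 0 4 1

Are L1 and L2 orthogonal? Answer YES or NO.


Form the n² = 25 superimposed pairs (L1[i][j], L2[i][j]), row by row (rows and columns indexed from 0):
row 0: (1,4) (4,1) (3,2) (2,3) (0,0)
row 1: (3,0) (2,4) (0,1) (1,2) (4,3)
row 2: (2,1) (0,2) (1,3) (4,0) (3,4)
row 3: (0,3) (1,0) (4,4) (3,1) (2,2)
row 4: (4,2) (3,3) (2,0) (0,4) (1,1)
Orthogonality requires all 25 pairs distinct.
Check by first coordinate: for each symbol s of L1, list the L2 entries in the n cells where L1 = s; they must all differ.
  L1 = 0: L2 entries (in reading order) 0, 1, 2, 3, 4 — all 5 distinct ✓
  L1 = 1: L2 entries (in reading order) 4, 2, 3, 0, 1 — all 5 distinct ✓
  L1 = 2: L2 entries (in reading order) 3, 4, 1, 2, 0 — all 5 distinct ✓
  L1 = 3: L2 entries (in reading order) 2, 0, 4, 1, 3 — all 5 distinct ✓
  L1 = 4: L2 entries (in reading order) 1, 3, 0, 4, 2 — all 5 distinct ✓
Every symbol of L1 meets every symbol of L2 exactly once, so all 25 pairs are distinct (25 of 25).
Conclusion: YES.

YES


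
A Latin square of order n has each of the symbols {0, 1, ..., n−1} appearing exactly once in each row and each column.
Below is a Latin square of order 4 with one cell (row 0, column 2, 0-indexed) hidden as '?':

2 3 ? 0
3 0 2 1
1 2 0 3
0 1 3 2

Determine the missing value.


Row 0 contains symbols [0, 2, 3] — missing [1].
Column 2 contains symbols [0, 2, 3] — missing [1].
The missing symbol must appear in both missing sets; intersection = [1].
Therefore the hidden value is 1.

Missing value = 1.


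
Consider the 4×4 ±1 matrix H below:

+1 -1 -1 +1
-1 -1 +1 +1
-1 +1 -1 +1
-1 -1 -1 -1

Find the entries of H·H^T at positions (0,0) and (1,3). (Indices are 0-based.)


Row 0 of H: [1, -1, -1, 1].
Row 1 of H: [-1, -1, 1, 1].
Row 3 of H: [-1, -1, -1, -1].
(H·H^T)[0][0] = Σ_j H[0][j]·H[0][j] = (1)² + (-1)² + (-1)² + (1)² = 1 + 1 + 1 + 1 = 4.
(H·H^T)[1][3] = Σ_j H[1][j]·H[3][j] = (-1)·(-1) + (-1)·(-1) + (1)·(-1) + (1)·(-1) = 1 + 1 + -1 + -1 = 0.
So rows 1 and 3 are orthogonal; the diagonal entry equals n = 4.

(0,0) entry = 4; (1,3) entry = 0.


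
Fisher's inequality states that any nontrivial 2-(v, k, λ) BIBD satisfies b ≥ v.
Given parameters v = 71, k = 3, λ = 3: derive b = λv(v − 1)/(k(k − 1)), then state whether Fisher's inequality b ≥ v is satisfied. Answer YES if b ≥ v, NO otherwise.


r = λ(v − 1)/(k − 1) = 3·70/2 = 105.
b = vr/k = 71·105/3 = 2485.
Fisher's inequality: b ≥ v ⇔ 2485 ≥ 71? YES.

YES


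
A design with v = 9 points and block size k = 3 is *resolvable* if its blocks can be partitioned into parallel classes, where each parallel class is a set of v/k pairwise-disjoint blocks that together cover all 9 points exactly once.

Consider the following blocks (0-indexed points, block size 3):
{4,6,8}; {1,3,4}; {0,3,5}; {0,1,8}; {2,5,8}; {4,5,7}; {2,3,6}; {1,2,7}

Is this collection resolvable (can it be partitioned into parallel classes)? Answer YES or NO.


v = 9, block size k = 3, number of blocks = 8.
For resolvability, blocks must partition into parallel classes of size v/k = 3.
Total blocks must therefore be a multiple of 3: 8 = 3·2 + 2 ⇒ not divisible ✗.
Resolvable? NO.

NO


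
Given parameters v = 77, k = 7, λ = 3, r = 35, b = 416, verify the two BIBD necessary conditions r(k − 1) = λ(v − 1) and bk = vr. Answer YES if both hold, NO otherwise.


Condition (i): r(k − 1) = 35·6 = 210; λ(v − 1) = 3·76 = 228. Match? NO.
Condition (ii): bk = 416·7 = 2912; vr = 77·35 = 2695. Match? NO.
Both conditions hold? NO.

NO


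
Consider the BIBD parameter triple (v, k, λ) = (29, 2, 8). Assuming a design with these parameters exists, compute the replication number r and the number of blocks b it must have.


Any 2-(v, k, λ) BIBD satisfies two necessary conditions:
  (i)  Each point sits in r blocks, and counting incidences through any fixed point gives r(k − 1) = λ(v − 1), so r = λ(v − 1)/(k − 1).
  (ii) Total incidences bk = vr, so b = vr/k.
Step 1: r = λ(v − 1)/(k − 1) = 8·(29 − 1)/(2 − 1) = 8·28/1 = 224/1 = 224.
Step 2: b = vr/k = 29·224/2 = 6496/2 = 3248.
Check integrality: r = 224 ∈ Z ✓, b = 3248 ∈ Z ✓.
(These identities are necessary conditions: they determine r and b for any design with these parameters, but do not by themselves prove that one exists.)

r = 224, b = 3248.


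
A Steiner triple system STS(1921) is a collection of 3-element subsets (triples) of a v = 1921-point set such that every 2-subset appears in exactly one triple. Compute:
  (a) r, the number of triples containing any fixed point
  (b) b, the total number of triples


An STS(v) is a 2-(v, 3, 1) BIBD: block size k = 3, λ = 1.
Replication: r(k − 1) = λ(v − 1) ⇒ r·2 = 1921 − 1 = 1920 ⇒ r = 960.
Block count: bk = vr ⇒ b·3 = 1921·960 = 1844160 ⇒ b = 614720.
(Check via b = v(v − 1)/6 = 1921·1920/6 = 3688320/6 = 614720.)

r = 960, b = 614720.


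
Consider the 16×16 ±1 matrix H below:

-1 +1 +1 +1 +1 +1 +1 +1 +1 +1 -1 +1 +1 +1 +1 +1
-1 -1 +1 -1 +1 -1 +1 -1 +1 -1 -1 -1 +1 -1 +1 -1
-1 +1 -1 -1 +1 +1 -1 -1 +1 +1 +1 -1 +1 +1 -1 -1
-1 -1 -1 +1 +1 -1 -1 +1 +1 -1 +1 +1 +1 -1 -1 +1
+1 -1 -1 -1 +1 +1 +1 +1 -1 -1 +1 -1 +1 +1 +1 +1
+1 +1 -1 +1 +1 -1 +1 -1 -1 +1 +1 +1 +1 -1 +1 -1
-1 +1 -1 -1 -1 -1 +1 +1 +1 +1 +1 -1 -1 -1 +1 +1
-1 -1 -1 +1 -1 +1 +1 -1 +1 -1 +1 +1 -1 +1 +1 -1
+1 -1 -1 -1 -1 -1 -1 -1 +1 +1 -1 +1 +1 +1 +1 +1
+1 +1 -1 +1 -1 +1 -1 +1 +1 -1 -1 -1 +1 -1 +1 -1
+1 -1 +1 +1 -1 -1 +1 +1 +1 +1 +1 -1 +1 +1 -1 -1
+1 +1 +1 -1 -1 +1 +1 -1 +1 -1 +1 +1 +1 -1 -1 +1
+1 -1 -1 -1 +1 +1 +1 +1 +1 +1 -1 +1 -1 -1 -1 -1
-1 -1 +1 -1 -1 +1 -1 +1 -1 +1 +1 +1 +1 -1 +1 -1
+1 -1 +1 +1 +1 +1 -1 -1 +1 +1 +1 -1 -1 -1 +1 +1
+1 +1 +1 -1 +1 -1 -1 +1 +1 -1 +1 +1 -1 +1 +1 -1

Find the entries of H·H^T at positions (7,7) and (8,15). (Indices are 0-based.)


Row 7 of H: [-1, -1, -1, 1, -1, 1, 1, -1, 1, -1, 1, 1, -1, 1, 1, -1].
Row 8 of H: [1, -1, -1, -1, -1, -1, -1, -1, 1, 1, -1, 1, 1, 1, 1, 1].
Row 15 of H: [1, 1, 1, -1, 1, -1, -1, 1, 1, -1, 1, 1, -1, 1, 1, -1].
(H·H^T)[7][7] = Σ_j H[7][j]·H[7][j] = (-1)² + (-1)² + (-1)² + (1)² + (-1)² + (1)² + (1)² + (-1)² + (1)² + (-1)² + (1)² + (1)² + (-1)² + (1)² + (1)² + (-1)² = 1 + 1 + 1 + 1 + 1 + 1 + 1 + 1 + 1 + 1 + 1 + 1 + 1 + 1 + 1 + 1 = 16.
(H·H^T)[8][15] = Σ_j H[8][j]·H[15][j] = (1)·(1) + (-1)·(1) + (-1)·(1) + (-1)·(-1) + (-1)·(1) + (-1)·(-1) + (-1)·(-1) + (-1)·(1) + (1)·(1) + (1)·(-1) + (-1)·(1) + (1)·(1) + (1)·(-1) + (1)·(1) + (1)·(1) + (1)·(-1) = 1 + -1 + -1 + 1 + -1 + 1 + 1 + -1 + 1 + -1 + -1 + 1 + -1 + 1 + 1 + -1 = 0.
So rows 8 and 15 are orthogonal; the diagonal entry equals n = 16.

(7,7) entry = 16; (8,15) entry = 0.


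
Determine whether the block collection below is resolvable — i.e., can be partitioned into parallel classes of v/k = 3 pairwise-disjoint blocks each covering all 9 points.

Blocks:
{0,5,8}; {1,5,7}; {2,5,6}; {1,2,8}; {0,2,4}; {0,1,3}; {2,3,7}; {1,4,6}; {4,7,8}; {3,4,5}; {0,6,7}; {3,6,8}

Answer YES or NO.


v = 9, block size k = 3, number of blocks = 12.
For resolvability, blocks must partition into parallel classes of size v/k = 3.
Total blocks must therefore be a multiple of 3: 12 = 3·4 + 0 ⇒ divisible ✓.
Greedy packing gives 4 candidate class(es). Each should be a full parallel class (size 3, covers all 9 points).
  Class 1 (3 blocks): {0,5,8}; {2,3,7}; {1,4,6}. Points covered: [0, 1, 2, 3, 4, 5, 6, 7, 8].
  Class 2 (3 blocks): {1,5,7}; {0,2,4}; {3,6,8}. Points covered: [0, 1, 2, 3, 4, 5, 6, 7, 8].
  Class 3 (3 blocks): {2,5,6}; {0,1,3}; {4,7,8}. Points covered: [0, 1, 2, 3, 4, 5, 6, 7, 8].
  Class 4 (3 blocks): {1,2,8}; {3,4,5}; {0,6,7}. Points covered: [0, 1, 2, 3, 4, 5, 6, 7, 8].
All classes full (size 3)? YES. All classes cover every point? YES.
Resolvable? YES.

YES


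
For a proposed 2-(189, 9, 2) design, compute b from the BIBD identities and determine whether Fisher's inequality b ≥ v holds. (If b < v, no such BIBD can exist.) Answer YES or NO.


b = λv(v − 1)/(k(k − 1)) = 2·189·188/(9·8) = 71064/72 = 987.
Compare with v = 189: b ≥ v, so Fisher's inequality holds.

YES


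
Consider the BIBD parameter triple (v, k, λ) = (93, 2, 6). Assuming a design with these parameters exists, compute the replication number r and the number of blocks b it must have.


Any 2-(v, k, λ) BIBD satisfies two necessary conditions:
  (i)  Each point sits in r blocks, and counting incidences through any fixed point gives r(k − 1) = λ(v − 1), so r = λ(v − 1)/(k − 1).
  (ii) Total incidences bk = vr, so b = vr/k.
Step 1: r = λ(v − 1)/(k − 1) = 6·(93 − 1)/(2 − 1) = 6·92/1 = 552/1 = 552.
Step 2: b = vr/k = 93·552/2 = 51336/2 = 25668.
Check integrality: r = 552 ∈ Z ✓, b = 25668 ∈ Z ✓.
(These identities are necessary conditions: they determine r and b for any design with these parameters, but do not by themselves prove that one exists.)

r = 552, b = 25668.


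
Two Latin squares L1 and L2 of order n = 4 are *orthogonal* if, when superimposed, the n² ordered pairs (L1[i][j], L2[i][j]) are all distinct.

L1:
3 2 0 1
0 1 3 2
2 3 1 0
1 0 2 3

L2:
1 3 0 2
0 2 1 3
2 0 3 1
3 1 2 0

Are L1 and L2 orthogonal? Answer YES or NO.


Form the n² = 16 superimposed pairs (L1[i][j], L2[i][j]), row by row (rows and columns indexed from 0):
row 0: (3,1) (2,3) (0,0) (1,2)
row 1: (0,0) (1,2) (3,1) (2,3)
row 2: (2,2) (3,0) (1,3) (0,1)
row 3: (1,3) (0,1) (2,2) (3,0)
Orthogonality requires all 16 pairs distinct.
But the pair (0,0) repeats: cell (0,2) has L1 = 0, L2 = 0, and cell (1,0) has L1 = 0, L2 = 0.
A repeated pair means some other pair never occurs (only 8 distinct pairs out of 16), so the squares are not orthogonal.
Conclusion: NO.

NO


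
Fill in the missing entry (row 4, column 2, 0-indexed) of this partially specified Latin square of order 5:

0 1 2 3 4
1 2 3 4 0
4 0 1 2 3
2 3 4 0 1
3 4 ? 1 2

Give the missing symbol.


Row 4 contains symbols [1, 2, 3, 4] — missing [0].
Column 2 contains symbols [1, 2, 3, 4] — missing [0].
The missing symbol must appear in both missing sets; intersection = [0].
Therefore the hidden value is 0.

Missing value = 0.


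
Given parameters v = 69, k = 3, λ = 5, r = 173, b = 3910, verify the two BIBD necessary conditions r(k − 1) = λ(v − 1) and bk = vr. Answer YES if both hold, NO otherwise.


Condition (i): r(k − 1) = 173·2 = 346; λ(v − 1) = 5·68 = 340. Match? NO.
Condition (ii): bk = 3910·3 = 11730; vr = 69·173 = 11937. Match? NO.
Both conditions hold? NO.

NO


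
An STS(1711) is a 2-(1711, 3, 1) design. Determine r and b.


An STS(v) is a 2-(v, 3, 1) BIBD: block size k = 3, λ = 1.
Replication: r(k − 1) = λ(v − 1) ⇒ r·2 = 1711 − 1 = 1710 ⇒ r = 855.
Block count: bk = vr ⇒ b·3 = 1711·855 = 1462905 ⇒ b = 487635.
(Check via b = v(v − 1)/6 = 1711·1710/6 = 2925810/6 = 487635.)

r = 855, b = 487635.


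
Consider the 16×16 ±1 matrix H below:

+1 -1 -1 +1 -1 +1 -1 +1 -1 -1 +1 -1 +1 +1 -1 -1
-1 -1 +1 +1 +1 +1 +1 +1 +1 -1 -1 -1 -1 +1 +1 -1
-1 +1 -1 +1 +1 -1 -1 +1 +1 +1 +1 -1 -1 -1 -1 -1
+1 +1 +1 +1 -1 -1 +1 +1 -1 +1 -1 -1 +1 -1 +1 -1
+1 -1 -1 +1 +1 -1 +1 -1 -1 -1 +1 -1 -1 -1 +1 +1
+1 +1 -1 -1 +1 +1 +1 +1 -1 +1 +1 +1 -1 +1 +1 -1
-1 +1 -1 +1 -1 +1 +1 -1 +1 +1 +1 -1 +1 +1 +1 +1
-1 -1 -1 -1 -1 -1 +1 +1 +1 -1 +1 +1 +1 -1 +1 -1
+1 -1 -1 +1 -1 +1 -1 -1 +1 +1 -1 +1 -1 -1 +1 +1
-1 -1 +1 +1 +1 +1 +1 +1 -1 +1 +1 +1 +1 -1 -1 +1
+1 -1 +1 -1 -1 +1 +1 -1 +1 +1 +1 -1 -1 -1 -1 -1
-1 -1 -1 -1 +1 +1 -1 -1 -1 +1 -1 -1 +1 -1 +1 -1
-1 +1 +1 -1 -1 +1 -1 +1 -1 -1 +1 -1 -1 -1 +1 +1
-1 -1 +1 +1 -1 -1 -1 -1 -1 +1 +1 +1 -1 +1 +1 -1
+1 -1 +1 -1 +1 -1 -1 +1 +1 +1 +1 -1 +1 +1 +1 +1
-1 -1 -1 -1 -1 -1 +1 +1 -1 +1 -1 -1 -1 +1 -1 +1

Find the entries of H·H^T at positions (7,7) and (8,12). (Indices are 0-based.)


Row 7 of H: [-1, -1, -1, -1, -1, -1, 1, 1, 1, -1, 1, 1, 1, -1, 1, -1].
Row 8 of H: [1, -1, -1, 1, -1, 1, -1, -1, 1, 1, -1, 1, -1, -1, 1, 1].
Row 12 of H: [-1, 1, 1, -1, -1, 1, -1, 1, -1, -1, 1, -1, -1, -1, 1, 1].
(H·H^T)[7][7] = Σ_j H[7][j]·H[7][j] = (-1)² + (-1)² + (-1)² + (-1)² + (-1)² + (-1)² + (1)² + (1)² + (1)² + (-1)² + (1)² + (1)² + (1)² + (-1)² + (1)² + (-1)² = 1 + 1 + 1 + 1 + 1 + 1 + 1 + 1 + 1 + 1 + 1 + 1 + 1 + 1 + 1 + 1 = 16.
(H·H^T)[8][12] = Σ_j H[8][j]·H[12][j] = (1)·(-1) + (-1)·(1) + (-1)·(1) + (1)·(-1) + (-1)·(-1) + (1)·(1) + (-1)·(-1) + (-1)·(1) + (1)·(-1) + (1)·(-1) + (-1)·(1) + (1)·(-1) + (-1)·(-1) + (-1)·(-1) + (1)·(1) + (1)·(1) = -1 + -1 + -1 + -1 + 1 + 1 + 1 + -1 + -1 + -1 + -1 + -1 + 1 + 1 + 1 + 1 = -2.
Rows 8 and 12 are not orthogonal (dot product = -2 ≠ 0), so H is not a Hadamard matrix.

(7,7) entry = 16; (8,12) entry = -2.


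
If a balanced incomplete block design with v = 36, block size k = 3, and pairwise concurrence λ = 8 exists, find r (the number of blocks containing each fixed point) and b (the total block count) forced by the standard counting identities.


Any 2-(v, k, λ) BIBD satisfies two necessary conditions:
  (i)  Each point sits in r blocks, and counting incidences through any fixed point gives r(k − 1) = λ(v − 1), so r = λ(v − 1)/(k − 1).
  (ii) Total incidences bk = vr, so b = vr/k.
Step 1: r = λ(v − 1)/(k − 1) = 8·(36 − 1)/(3 − 1) = 8·35/2 = 280/2 = 140.
Step 2: b = vr/k = 36·140/3 = 5040/3 = 1680.
Check integrality: r = 140 ∈ Z ✓, b = 1680 ∈ Z ✓.
(These identities are necessary conditions: they determine r and b for any design with these parameters, but do not by themselves prove that one exists.)

r = 140, b = 1680.


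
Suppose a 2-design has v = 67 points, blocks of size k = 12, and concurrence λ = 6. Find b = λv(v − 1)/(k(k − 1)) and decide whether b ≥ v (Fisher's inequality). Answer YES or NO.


r = λ(v − 1)/(k − 1) = 6·66/11 = 36.
b = vr/k = 67·36/12 = 201.
Fisher's inequality: b ≥ v ⇔ 201 ≥ 67? YES.

YES


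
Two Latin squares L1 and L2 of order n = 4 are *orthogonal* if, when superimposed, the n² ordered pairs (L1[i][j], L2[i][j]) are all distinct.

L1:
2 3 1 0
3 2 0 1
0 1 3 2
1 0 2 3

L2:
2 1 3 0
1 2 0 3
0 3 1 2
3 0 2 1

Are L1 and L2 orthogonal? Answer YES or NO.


Form the n² = 16 superimposed pairs (L1[i][j], L2[i][j]), row by row (rows and columns indexed from 0):
row 0: (2,2) (3,1) (1,3) (0,0)
row 1: (3,1) (2,2) (0,0) (1,3)
row 2: (0,0) (1,3) (3,1) (2,2)
row 3: (1,3) (0,0) (2,2) (3,1)
Orthogonality requires all 16 pairs distinct.
But the pair (3,1) repeats: cell (0,1) has L1 = 3, L2 = 1, and cell (1,0) has L1 = 3, L2 = 1.
A repeated pair means some other pair never occurs (only 4 distinct pairs out of 16), so the squares are not orthogonal.
Conclusion: NO.

NO


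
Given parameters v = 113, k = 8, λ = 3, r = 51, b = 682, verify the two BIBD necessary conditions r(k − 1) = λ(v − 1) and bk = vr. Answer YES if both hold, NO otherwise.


Condition (i): r(k − 1) = 51·7 = 357; λ(v − 1) = 3·112 = 336. Match? NO.
Condition (ii): bk = 682·8 = 5456; vr = 113·51 = 5763. Match? NO.
Both conditions hold? NO.

NO


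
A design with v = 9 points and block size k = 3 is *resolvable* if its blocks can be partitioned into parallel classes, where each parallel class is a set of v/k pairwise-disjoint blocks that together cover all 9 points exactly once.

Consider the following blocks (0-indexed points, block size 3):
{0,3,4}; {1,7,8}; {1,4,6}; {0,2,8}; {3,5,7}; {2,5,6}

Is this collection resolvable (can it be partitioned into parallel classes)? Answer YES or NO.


v = 9, block size k = 3, number of blocks = 6.
For resolvability, blocks must partition into parallel classes of size v/k = 3.
Total blocks must therefore be a multiple of 3: 6 = 3·2 + 0 ⇒ divisible ✓.
Greedy packing gives 2 candidate class(es). Each should be a full parallel class (size 3, covers all 9 points).
  Class 1 (3 blocks): {0,3,4}; {1,7,8}; {2,5,6}. Points covered: [0, 1, 2, 3, 4, 5, 6, 7, 8].
  Class 2 (3 blocks): {1,4,6}; {0,2,8}; {3,5,7}. Points covered: [0, 1, 2, 3, 4, 5, 6, 7, 8].
All classes full (size 3)? YES. All classes cover every point? YES.
Resolvable? YES.

YES


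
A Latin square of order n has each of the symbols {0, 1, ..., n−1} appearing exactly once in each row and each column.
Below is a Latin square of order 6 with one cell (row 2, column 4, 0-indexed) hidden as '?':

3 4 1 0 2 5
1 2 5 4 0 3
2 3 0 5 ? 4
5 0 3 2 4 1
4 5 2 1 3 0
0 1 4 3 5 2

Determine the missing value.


Row 2 contains symbols [0, 2, 3, 4, 5] — missing [1].
Column 4 contains symbols [0, 2, 3, 4, 5] — missing [1].
The missing symbol must appear in both missing sets; intersection = [1].
Therefore the hidden value is 1.

Missing value = 1.


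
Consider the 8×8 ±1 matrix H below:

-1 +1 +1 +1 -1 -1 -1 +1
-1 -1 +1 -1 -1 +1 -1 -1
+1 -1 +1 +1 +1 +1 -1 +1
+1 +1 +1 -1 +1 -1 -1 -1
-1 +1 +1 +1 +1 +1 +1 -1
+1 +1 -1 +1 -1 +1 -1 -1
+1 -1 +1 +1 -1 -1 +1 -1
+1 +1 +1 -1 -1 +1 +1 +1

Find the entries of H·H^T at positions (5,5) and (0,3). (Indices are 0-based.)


Row 0 of H: [-1, 1, 1, 1, -1, -1, -1, 1].
Row 3 of H: [1, 1, 1, -1, 1, -1, -1, -1].
Row 5 of H: [1, 1, -1, 1, -1, 1, -1, -1].
(H·H^T)[5][5] = Σ_j H[5][j]·H[5][j] = (1)² + (1)² + (-1)² + (1)² + (-1)² + (1)² + (-1)² + (-1)² = 1 + 1 + 1 + 1 + 1 + 1 + 1 + 1 = 8.
(H·H^T)[0][3] = Σ_j H[0][j]·H[3][j] = (-1)·(1) + (1)·(1) + (1)·(1) + (1)·(-1) + (-1)·(1) + (-1)·(-1) + (-1)·(-1) + (1)·(-1) = -1 + 1 + 1 + -1 + -1 + 1 + 1 + -1 = 0.
So rows 0 and 3 are orthogonal; the diagonal entry equals n = 8.

(5,5) entry = 8; (0,3) entry = 0.


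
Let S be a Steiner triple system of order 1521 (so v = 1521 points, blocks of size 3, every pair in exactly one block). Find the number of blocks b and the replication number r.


An STS(v) is a 2-(v, 3, 1) BIBD: block size k = 3, λ = 1.
Replication: r(k − 1) = λ(v − 1) ⇒ r·2 = 1521 − 1 = 1520 ⇒ r = 760.
Block count: b = v(v − 1)/6 = 1521·1520/6 = 2311920/6 = 385320.
(Check via bk = vr: 385320·3 = 1155960 = 1521·760 = 1155960 ✓.)

r = 760, b = 385320.


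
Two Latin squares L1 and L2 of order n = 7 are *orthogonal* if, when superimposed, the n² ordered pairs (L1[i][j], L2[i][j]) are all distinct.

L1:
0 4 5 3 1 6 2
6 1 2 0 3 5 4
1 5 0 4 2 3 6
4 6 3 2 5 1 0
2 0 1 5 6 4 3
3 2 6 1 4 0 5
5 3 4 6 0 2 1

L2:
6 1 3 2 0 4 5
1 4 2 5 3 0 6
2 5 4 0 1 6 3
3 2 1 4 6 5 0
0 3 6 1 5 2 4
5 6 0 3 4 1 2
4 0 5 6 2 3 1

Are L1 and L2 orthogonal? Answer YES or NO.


Form the n² = 49 superimposed pairs (L1[i][j], L2[i][j]), row by row (rows and columns indexed from 0):
row 0: (0,6) (4,1) (5,3) (3,2) (1,0) (6,4) (2,5)
row 1: (6,1) (1,4) (2,2) (0,5) (3,3) (5,0) (4,6)
row 2: (1,2) (5,5) (0,4) (4,0) (2,1) (3,6) (6,3)
row 3: (4,3) (6,2) (3,1) (2,4) (5,6) (1,5) (0,0)
row 4: (2,0) (0,3) (1,6) (5,1) (6,5) (4,2) (3,4)
row 5: (3,5) (2,6) (6,0) (1,3) (4,4) (0,1) (5,2)
row 6: (5,4) (3,0) (4,5) (6,6) (0,2) (2,3) (1,1)
Orthogonality requires all 49 pairs distinct.
Check by first coordinate: for each symbol s of L1, list the L2 entries in the n cells where L1 = s; they must all differ.
  L1 = 0: L2 entries (in reading order) 6, 5, 4, 0, 3, 1, 2 — all 7 distinct ✓
  L1 = 1: L2 entries (in reading order) 0, 4, 2, 5, 6, 3, 1 — all 7 distinct ✓
  L1 = 2: L2 entries (in reading order) 5, 2, 1, 4, 0, 6, 3 — all 7 distinct ✓
  L1 = 3: L2 entries (in reading order) 2, 3, 6, 1, 4, 5, 0 — all 7 distinct ✓
  L1 = 4: L2 entries (in reading order) 1, 6, 0, 3, 2, 4, 5 — all 7 distinct ✓
  L1 = 5: L2 entries (in reading order) 3, 0, 5, 6, 1, 2, 4 — all 7 distinct ✓
  L1 = 6: L2 entries (in reading order) 4, 1, 3, 2, 5, 0, 6 — all 7 distinct ✓
Every symbol of L1 meets every symbol of L2 exactly once, so all 49 pairs are distinct (49 of 49).
Conclusion: YES.

YES


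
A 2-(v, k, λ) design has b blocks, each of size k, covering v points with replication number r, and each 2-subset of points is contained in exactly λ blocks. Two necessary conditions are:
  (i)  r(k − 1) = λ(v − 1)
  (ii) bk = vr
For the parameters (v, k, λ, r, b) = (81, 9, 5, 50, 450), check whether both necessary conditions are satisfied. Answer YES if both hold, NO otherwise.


Condition (i): r(k − 1) = 50·8 = 400; λ(v − 1) = 5·80 = 400. Match? YES.
Condition (ii): bk = 450·9 = 4050; vr = 81·50 = 4050. Match? YES.
Both conditions hold? YES.

YES


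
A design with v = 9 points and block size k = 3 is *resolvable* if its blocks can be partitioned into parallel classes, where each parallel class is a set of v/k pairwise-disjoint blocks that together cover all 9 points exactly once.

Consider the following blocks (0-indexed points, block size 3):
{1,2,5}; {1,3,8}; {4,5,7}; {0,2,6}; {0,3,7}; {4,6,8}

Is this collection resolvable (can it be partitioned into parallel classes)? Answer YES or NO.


v = 9, block size k = 3, number of blocks = 6.
For resolvability, blocks must partition into parallel classes of size v/k = 3.
Total blocks must therefore be a multiple of 3: 6 = 3·2 + 0 ⇒ divisible ✓.
Greedy packing gives 2 candidate class(es). Each should be a full parallel class (size 3, covers all 9 points).
  Class 1 (3 blocks): {1,2,5}; {0,3,7}; {4,6,8}. Points covered: [0, 1, 2, 3, 4, 5, 6, 7, 8].
  Class 2 (3 blocks): {1,3,8}; {4,5,7}; {0,2,6}. Points covered: [0, 1, 2, 3, 4, 5, 6, 7, 8].
All classes full (size 3)? YES. All classes cover every point? YES.
Resolvable? YES.

YES


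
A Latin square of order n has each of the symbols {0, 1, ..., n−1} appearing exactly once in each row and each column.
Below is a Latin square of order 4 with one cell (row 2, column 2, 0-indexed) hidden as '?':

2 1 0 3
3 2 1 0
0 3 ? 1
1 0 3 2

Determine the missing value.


Row 2 contains symbols [0, 1, 3] — missing [2].
Column 2 contains symbols [0, 1, 3] — missing [2].
The missing symbol must appear in both missing sets; intersection = [2].
Therefore the hidden value is 2.

Missing value = 2.


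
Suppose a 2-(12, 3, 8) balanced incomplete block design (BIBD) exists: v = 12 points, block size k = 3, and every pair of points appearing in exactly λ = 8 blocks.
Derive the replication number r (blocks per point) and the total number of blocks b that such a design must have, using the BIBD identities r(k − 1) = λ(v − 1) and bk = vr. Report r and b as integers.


Any 2-(v, k, λ) BIBD satisfies two necessary conditions:
  (i)  Each point sits in r blocks, and counting incidences through any fixed point gives r(k − 1) = λ(v − 1), so r = λ(v − 1)/(k − 1).
  (ii) Total incidences bk = vr, so b = vr/k.
Step 1: r = λ(v − 1)/(k − 1) = 8·(12 − 1)/(3 − 1) = 8·11/2 = 88/2 = 44.
Step 2: b = vr/k = 12·44/3 = 528/3 = 176.
Check integrality: r = 44 ∈ Z ✓, b = 176 ∈ Z ✓.
(These identities are necessary conditions: they determine r and b for any design with these parameters, but do not by themselves prove that one exists.)

r = 44, b = 176.


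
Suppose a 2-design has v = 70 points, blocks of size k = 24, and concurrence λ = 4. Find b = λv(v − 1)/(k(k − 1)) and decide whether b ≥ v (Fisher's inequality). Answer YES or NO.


b = λv(v − 1)/(k(k − 1)) = 4·70·69/(24·23) = 19320/552 = 35.
Compare with v = 70: b < v, so Fisher's inequality fails.

NO


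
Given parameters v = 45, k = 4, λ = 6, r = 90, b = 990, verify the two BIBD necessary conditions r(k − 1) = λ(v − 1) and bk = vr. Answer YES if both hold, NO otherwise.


Condition (i): r(k − 1) = 90·3 = 270; λ(v − 1) = 6·44 = 264. Match? NO.
Condition (ii): bk = 990·4 = 3960; vr = 45·90 = 4050. Match? NO.
Both conditions hold? NO.

NO


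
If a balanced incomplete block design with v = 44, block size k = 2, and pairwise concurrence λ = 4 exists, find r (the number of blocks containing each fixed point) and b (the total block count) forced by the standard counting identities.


Any 2-(v, k, λ) BIBD satisfies two necessary conditions:
  (i)  Each point sits in r blocks, and counting incidences through any fixed point gives r(k − 1) = λ(v − 1), so r = λ(v − 1)/(k − 1).
  (ii) Total incidences bk = vr, so b = vr/k.
Step 1: r = λ(v − 1)/(k − 1) = 4·(44 − 1)/(2 − 1) = 4·43/1 = 172/1 = 172.
Step 2: b = vr/k = 44·172/2 = 7568/2 = 3784.
Check integrality: r = 172 ∈ Z ✓, b = 3784 ∈ Z ✓.
(These identities are necessary conditions: they determine r and b for any design with these parameters, but do not by themselves prove that one exists.)

r = 172, b = 3784.


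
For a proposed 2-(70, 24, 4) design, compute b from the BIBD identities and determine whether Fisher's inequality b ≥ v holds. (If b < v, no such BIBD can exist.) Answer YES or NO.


r = λ(v − 1)/(k − 1) = 4·69/23 = 12.
b = vr/k = 70·12/24 = 35.
Fisher's inequality: b ≥ v ⇔ 35 ≥ 70? NO.

NO


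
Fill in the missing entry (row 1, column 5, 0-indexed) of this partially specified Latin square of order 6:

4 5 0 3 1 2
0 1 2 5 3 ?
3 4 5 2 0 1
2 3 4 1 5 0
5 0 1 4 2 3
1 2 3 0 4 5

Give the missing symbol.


Row 1 contains symbols [0, 1, 2, 3, 5] — missing [4].
Column 5 contains symbols [0, 1, 2, 3, 5] — missing [4].
The missing symbol must appear in both missing sets; intersection = [4].
Therefore the hidden value is 4.

Missing value = 4.


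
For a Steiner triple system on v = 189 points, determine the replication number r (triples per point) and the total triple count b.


An STS(v) is a 2-(v, 3, 1) BIBD: block size k = 3, λ = 1.
Replication: r(k − 1) = λ(v − 1) ⇒ r·2 = 189 − 1 = 188 ⇒ r = 94.
Block count: bk = vr ⇒ b·3 = 189·94 = 17766 ⇒ b = 5922.

r = 94, b = 5922.


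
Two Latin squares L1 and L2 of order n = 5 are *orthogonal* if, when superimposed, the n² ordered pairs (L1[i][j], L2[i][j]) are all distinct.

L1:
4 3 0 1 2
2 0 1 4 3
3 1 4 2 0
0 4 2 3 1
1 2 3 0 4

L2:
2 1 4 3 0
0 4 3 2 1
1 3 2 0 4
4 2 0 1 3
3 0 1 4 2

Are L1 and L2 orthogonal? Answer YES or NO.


Form the n² = 25 superimposed pairs (L1[i][j], L2[i][j]), row by row (rows and columns indexed from 0):
row 0: (4,2) (3,1) (0,4) (1,3) (2,0)
row 1: (2,0) (0,4) (1,3) (4,2) (3,1)
row 2: (3,1) (1,3) (4,2) (2,0) (0,4)
row 3: (0,4) (4,2) (2,0) (3,1) (1,3)
row 4: (1,3) (2,0) (3,1) (0,4) (4,2)
Orthogonality requires all 25 pairs distinct.
But the pair (2,0) repeats: cell (0,4) has L1 = 2, L2 = 0, and cell (1,0) has L1 = 2, L2 = 0.
A repeated pair means some other pair never occurs (only 5 distinct pairs out of 25), so the squares are not orthogonal.
Conclusion: NO.

NO


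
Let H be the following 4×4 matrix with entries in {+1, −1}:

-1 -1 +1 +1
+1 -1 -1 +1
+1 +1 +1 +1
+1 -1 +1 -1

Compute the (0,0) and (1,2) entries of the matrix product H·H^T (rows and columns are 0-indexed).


Row 0 of H: [-1, -1, 1, 1].
Row 1 of H: [1, -1, -1, 1].
Row 2 of H: [1, 1, 1, 1].
(H·H^T)[0][0] = Σ_j H[0][j]·H[0][j] = (-1)² + (-1)² + (1)² + (1)² = 1 + 1 + 1 + 1 = 4.
(H·H^T)[1][2] = Σ_j H[1][j]·H[2][j] = (1)·(1) + (-1)·(1) + (-1)·(1) + (1)·(1) = 1 + -1 + -1 + 1 = 0.
So rows 1 and 2 are orthogonal; the diagonal entry equals n = 4.

(0,0) entry = 4; (1,2) entry = 0.


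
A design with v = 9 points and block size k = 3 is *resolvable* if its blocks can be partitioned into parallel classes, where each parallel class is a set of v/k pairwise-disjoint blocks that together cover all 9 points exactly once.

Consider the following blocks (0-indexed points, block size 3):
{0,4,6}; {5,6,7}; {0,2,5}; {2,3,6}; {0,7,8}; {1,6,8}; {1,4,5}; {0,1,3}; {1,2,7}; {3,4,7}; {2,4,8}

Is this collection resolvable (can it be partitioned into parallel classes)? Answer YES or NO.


v = 9, block size k = 3, number of blocks = 11.
For resolvability, blocks must partition into parallel classes of size v/k = 3.
Total blocks must therefore be a multiple of 3: 11 = 3·3 + 2 ⇒ not divisible ✗.
Resolvable? NO.

NO


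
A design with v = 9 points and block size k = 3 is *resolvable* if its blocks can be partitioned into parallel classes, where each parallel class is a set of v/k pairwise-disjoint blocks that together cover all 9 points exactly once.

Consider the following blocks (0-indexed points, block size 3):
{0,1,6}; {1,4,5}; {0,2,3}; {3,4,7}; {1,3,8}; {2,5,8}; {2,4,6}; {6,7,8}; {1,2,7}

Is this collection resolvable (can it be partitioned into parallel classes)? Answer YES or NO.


v = 9, block size k = 3, number of blocks = 9.
For resolvability, blocks must partition into parallel classes of size v/k = 3.
Total blocks must therefore be a multiple of 3: 9 = 3·3 + 0 ⇒ divisible ✓.
Consider block {1,3,8}. The only other block(s) in the collection disjoint from it are {2,4,6} — just 1 block(s). Any parallel class containing {1,3,8} would need 2 other blocks each disjoint from it, so no parallel class of size 3 can contain {1,3,8}.
Since every block must belong to some parallel class in a resolution, the collection cannot be partitioned into parallel classes.
Resolvable? NO.

NO


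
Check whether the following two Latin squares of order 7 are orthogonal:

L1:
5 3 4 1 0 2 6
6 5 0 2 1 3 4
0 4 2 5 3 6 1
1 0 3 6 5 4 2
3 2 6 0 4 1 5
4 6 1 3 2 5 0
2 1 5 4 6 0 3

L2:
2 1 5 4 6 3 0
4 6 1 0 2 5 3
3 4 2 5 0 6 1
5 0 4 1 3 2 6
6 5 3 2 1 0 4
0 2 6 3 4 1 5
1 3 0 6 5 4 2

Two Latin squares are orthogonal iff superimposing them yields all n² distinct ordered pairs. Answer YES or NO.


Form the n² = 49 superimposed pairs (L1[i][j], L2[i][j]), row by row (rows and columns indexed from 0):
row 0: (5,2) (3,1) (4,5) (1,4) (0,6) (2,3) (6,0)
row 1: (6,4) (5,6) (0,1) (2,0) (1,2) (3,5) (4,3)
row 2: (0,3) (4,4) (2,2) (5,5) (3,0) (6,6) (1,1)
row 3: (1,5) (0,0) (3,4) (6,1) (5,3) (4,2) (2,6)
row 4: (3,6) (2,5) (6,3) (0,2) (4,1) (1,0) (5,4)
row 5: (4,0) (6,2) (1,6) (3,3) (2,4) (5,1) (0,5)
row 6: (2,1) (1,3) (5,0) (4,6) (6,5) (0,4) (3,2)
Orthogonality requires all 49 pairs distinct.
Check by first coordinate: for each symbol s of L1, list the L2 entries in the n cells where L1 = s; they must all differ.
  L1 = 0: L2 entries (in reading order) 6, 1, 3, 0, 2, 5, 4 — all 7 distinct ✓
  L1 = 1: L2 entries (in reading order) 4, 2, 1, 5, 0, 6, 3 — all 7 distinct ✓
  L1 = 2: L2 entries (in reading order) 3, 0, 2, 6, 5, 4, 1 — all 7 distinct ✓
  L1 = 3: L2 entries (in reading order) 1, 5, 0, 4, 6, 3, 2 — all 7 distinct ✓
  L1 = 4: L2 entries (in reading order) 5, 3, 4, 2, 1, 0, 6 — all 7 distinct ✓
  L1 = 5: L2 entries (in reading order) 2, 6, 5, 3, 4, 1, 0 — all 7 distinct ✓
  L1 = 6: L2 entries (in reading order) 0, 4, 6, 1, 3, 2, 5 — all 7 distinct ✓
Every symbol of L1 meets every symbol of L2 exactly once, so all 49 pairs are distinct (49 of 49).
Conclusion: YES.

YES


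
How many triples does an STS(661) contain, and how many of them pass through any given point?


An STS(v) is a 2-(v, 3, 1) BIBD: block size k = 3, λ = 1.
Replication: r(k − 1) = λ(v − 1) ⇒ r·2 = 661 − 1 = 660 ⇒ r = 330.
Block count: bk = vr ⇒ b·3 = 661·330 = 218130 ⇒ b = 72710.

r = 330, b = 72710.


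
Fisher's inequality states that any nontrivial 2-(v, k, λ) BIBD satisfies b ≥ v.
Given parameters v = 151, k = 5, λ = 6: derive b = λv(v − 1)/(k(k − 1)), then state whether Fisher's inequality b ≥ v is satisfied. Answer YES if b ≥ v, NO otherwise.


r = λ(v − 1)/(k − 1) = 6·150/4 = 225.
b = vr/k = 151·225/5 = 6795.
Fisher's inequality: b ≥ v ⇔ 6795 ≥ 151? YES.

YES


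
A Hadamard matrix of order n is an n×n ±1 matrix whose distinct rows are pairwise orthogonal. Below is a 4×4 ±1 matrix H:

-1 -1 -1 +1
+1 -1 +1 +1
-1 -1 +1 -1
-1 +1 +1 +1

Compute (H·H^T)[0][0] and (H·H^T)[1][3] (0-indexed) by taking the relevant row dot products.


Row 0 of H: [-1, -1, -1, 1].
Row 1 of H: [1, -1, 1, 1].
Row 3 of H: [-1, 1, 1, 1].
(H·H^T)[0][0] = Σ_j H[0][j]·H[0][j] = (-1)² + (-1)² + (-1)² + (1)² = 1 + 1 + 1 + 1 = 4.
(H·H^T)[1][3] = Σ_j H[1][j]·H[3][j] = (1)·(-1) + (-1)·(1) + (1)·(1) + (1)·(1) = -1 + -1 + 1 + 1 = 0.
So rows 1 and 3 are orthogonal; the diagonal entry equals n = 4.

(0,0) entry = 4; (1,3) entry = 0.


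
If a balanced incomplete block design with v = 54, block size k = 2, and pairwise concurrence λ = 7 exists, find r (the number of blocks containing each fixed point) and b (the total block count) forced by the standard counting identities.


Any 2-(v, k, λ) BIBD satisfies two necessary conditions:
  (i)  Each point sits in r blocks, and counting incidences through any fixed point gives r(k − 1) = λ(v − 1), so r = λ(v − 1)/(k − 1).
  (ii) Total incidences bk = vr, so b = vr/k.
Step 1: r = λ(v − 1)/(k − 1) = 7·(54 − 1)/(2 − 1) = 7·53/1 = 371/1 = 371.
Step 2: b = vr/k = 54·371/2 = 20034/2 = 10017.
Check integrality: r = 371 ∈ Z ✓, b = 10017 ∈ Z ✓.
(These identities are necessary conditions: they determine r and b for any design with these parameters, but do not by themselves prove that one exists.)

r = 371, b = 10017.


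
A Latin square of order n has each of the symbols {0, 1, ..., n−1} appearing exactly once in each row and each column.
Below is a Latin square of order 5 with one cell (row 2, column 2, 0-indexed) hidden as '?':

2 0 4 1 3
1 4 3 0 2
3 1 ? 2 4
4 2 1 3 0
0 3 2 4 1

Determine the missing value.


Row 2 contains symbols [1, 2, 3, 4] — missing [0].
Column 2 contains symbols [1, 2, 3, 4] — missing [0].
The missing symbol must appear in both missing sets; intersection = [0].
Therefore the hidden value is 0.

Missing value = 0.


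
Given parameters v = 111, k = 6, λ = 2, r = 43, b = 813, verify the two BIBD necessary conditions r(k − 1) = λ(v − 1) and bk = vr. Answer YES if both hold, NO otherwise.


Condition (i): r(k − 1) = 43·5 = 215; λ(v − 1) = 2·110 = 220. Match? NO.
Condition (ii): bk = 813·6 = 4878; vr = 111·43 = 4773. Match? NO.
Both conditions hold? NO.

NO


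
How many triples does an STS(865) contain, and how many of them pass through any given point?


An STS(v) is a 2-(v, 3, 1) BIBD: block size k = 3, λ = 1.
Replication: r(k − 1) = λ(v − 1) ⇒ r·2 = 865 − 1 = 864 ⇒ r = 432.
Block count: bk = vr ⇒ b·3 = 865·432 = 373680 ⇒ b = 124560.
(Check via b = v(v − 1)/6 = 865·864/6 = 747360/6 = 124560.)

r = 432, b = 124560.
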